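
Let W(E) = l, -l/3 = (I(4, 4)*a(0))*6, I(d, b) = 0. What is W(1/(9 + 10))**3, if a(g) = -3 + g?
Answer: 0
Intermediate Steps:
l = 0 (l = -3*0*(-3 + 0)*6 = -3*0*(-3)*6 = -0*6 = -3*0 = 0)
W(E) = 0
W(1/(9 + 10))**3 = 0**3 = 0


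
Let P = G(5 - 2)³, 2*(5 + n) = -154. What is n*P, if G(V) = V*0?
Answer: 0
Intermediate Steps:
n = -82 (n = -5 + (½)*(-154) = -5 - 77 = -82)
G(V) = 0
P = 0 (P = 0³ = 0)
n*P = -82*0 = 0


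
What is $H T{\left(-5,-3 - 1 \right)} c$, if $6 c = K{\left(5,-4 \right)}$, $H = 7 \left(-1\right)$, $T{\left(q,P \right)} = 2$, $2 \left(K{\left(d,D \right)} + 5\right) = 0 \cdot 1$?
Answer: $\frac{35}{3} \approx 11.667$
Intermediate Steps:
$K{\left(d,D \right)} = -5$ ($K{\left(d,D \right)} = -5 + \frac{0 \cdot 1}{2} = -5 + \frac{1}{2} \cdot 0 = -5 + 0 = -5$)
$H = -7$
$c = - \frac{5}{6}$ ($c = \frac{1}{6} \left(-5\right) = - \frac{5}{6} \approx -0.83333$)
$H T{\left(-5,-3 - 1 \right)} c = \left(-7\right) 2 \left(- \frac{5}{6}\right) = \left(-14\right) \left(- \frac{5}{6}\right) = \frac{35}{3}$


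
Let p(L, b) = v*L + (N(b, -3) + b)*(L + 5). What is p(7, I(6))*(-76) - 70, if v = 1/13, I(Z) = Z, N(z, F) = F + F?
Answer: -1442/13 ≈ -110.92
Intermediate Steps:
N(z, F) = 2*F
v = 1/13 ≈ 0.076923
p(L, b) = L/13 + (-6 + b)*(5 + L) (p(L, b) = L/13 + (2*(-3) + b)*(L + 5) = L/13 + (-6 + b)*(5 + L))
p(7, I(6))*(-76) - 70 = (-30 + 5*6 - 77/13*7 + 7*6)*(-76) - 70 = (-30 + 30 - 539/13 + 42)*(-76) - 70 = (7/13)*(-76) - 70 = -532/13 - 70 = -1442/13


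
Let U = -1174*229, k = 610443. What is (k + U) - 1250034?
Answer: -908437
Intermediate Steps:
U = -268846
(k + U) - 1250034 = (610443 - 268846) - 1250034 = 341597 - 1250034 = -908437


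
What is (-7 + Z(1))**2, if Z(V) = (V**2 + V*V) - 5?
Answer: 100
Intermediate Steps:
Z(V) = -5 + 2*V**2 (Z(V) = (V**2 + V**2) - 5 = 2*V**2 - 5 = -5 + 2*V**2)
(-7 + Z(1))**2 = (-7 + (-5 + 2*1**2))**2 = (-7 + (-5 + 2*1))**2 = (-7 + (-5 + 2))**2 = (-7 - 3)**2 = (-10)**2 = 100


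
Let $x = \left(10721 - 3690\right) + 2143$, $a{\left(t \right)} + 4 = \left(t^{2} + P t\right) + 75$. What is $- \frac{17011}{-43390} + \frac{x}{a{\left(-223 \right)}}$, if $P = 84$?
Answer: $\frac{38606567}{56168355} \approx 0.68734$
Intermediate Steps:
$a{\left(t \right)} = 71 + t^{2} + 84 t$ ($a{\left(t \right)} = -4 + \left(\left(t^{2} + 84 t\right) + 75\right) = -4 + \left(75 + t^{2} + 84 t\right) = 71 + t^{2} + 84 t$)
$x = 9174$ ($x = 7031 + 2143 = 9174$)
$- \frac{17011}{-43390} + \frac{x}{a{\left(-223 \right)}} = - \frac{17011}{-43390} + \frac{9174}{71 + \left(-223\right)^{2} + 84 \left(-223\right)} = \left(-17011\right) \left(- \frac{1}{43390}\right) + \frac{9174}{71 + 49729 - 18732} = \frac{17011}{43390} + \frac{9174}{31068} = \frac{17011}{43390} + 9174 \cdot \frac{1}{31068} = \frac{17011}{43390} + \frac{1529}{5178} = \frac{38606567}{56168355}$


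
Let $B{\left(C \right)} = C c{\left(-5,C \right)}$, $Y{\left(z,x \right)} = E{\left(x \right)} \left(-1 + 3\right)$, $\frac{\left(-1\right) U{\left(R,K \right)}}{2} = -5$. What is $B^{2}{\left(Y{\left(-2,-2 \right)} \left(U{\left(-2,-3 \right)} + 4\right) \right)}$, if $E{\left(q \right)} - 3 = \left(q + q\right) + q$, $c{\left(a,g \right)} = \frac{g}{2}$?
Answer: $12446784$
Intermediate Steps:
$U{\left(R,K \right)} = 10$ ($U{\left(R,K \right)} = \left(-2\right) \left(-5\right) = 10$)
$c{\left(a,g \right)} = \frac{g}{2}$ ($c{\left(a,g \right)} = g \frac{1}{2} = \frac{g}{2}$)
$E{\left(q \right)} = 3 + 3 q$ ($E{\left(q \right)} = 3 + \left(\left(q + q\right) + q\right) = 3 + \left(2 q + q\right) = 3 + 3 q$)
$Y{\left(z,x \right)} = 6 + 6 x$ ($Y{\left(z,x \right)} = \left(3 + 3 x\right) \left(-1 + 3\right) = \left(3 + 3 x\right) 2 = 6 + 6 x$)
$B{\left(C \right)} = \frac{C^{2}}{2}$ ($B{\left(C \right)} = C \frac{C}{2} = \frac{C^{2}}{2}$)
$B^{2}{\left(Y{\left(-2,-2 \right)} \left(U{\left(-2,-3 \right)} + 4\right) \right)} = \left(\frac{\left(\left(6 + 6 \left(-2\right)\right) \left(10 + 4\right)\right)^{2}}{2}\right)^{2} = \left(\frac{\left(\left(6 - 12\right) 14\right)^{2}}{2}\right)^{2} = \left(\frac{\left(\left(-6\right) 14\right)^{2}}{2}\right)^{2} = \left(\frac{\left(-84\right)^{2}}{2}\right)^{2} = \left(\frac{1}{2} \cdot 7056\right)^{2} = 3528^{2} = 12446784$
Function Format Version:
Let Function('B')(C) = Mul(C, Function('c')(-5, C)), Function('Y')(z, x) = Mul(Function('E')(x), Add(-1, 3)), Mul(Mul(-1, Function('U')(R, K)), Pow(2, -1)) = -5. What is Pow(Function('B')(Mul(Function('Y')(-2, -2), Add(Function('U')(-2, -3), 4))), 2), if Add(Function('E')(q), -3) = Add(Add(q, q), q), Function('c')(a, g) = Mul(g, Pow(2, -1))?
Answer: 12446784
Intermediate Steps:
Function('U')(R, K) = 10 (Function('U')(R, K) = Mul(-2, -5) = 10)
Function('c')(a, g) = Mul(Rational(1, 2), g) (Function('c')(a, g) = Mul(g, Rational(1, 2)) = Mul(Rational(1, 2), g))
Function('E')(q) = Add(3, Mul(3, q)) (Function('E')(q) = Add(3, Add(Add(q, q), q)) = Add(3, Add(Mul(2, q), q)) = Add(3, Mul(3, q)))
Function('Y')(z, x) = Add(6, Mul(6, x)) (Function('Y')(z, x) = Mul(Add(3, Mul(3, x)), Add(-1, 3)) = Mul(Add(3, Mul(3, x)), 2) = Add(6, Mul(6, x)))
Function('B')(C) = Mul(Rational(1, 2), Pow(C, 2)) (Function('B')(C) = Mul(C, Mul(Rational(1, 2), C)) = Mul(Rational(1, 2), Pow(C, 2)))
Pow(Function('B')(Mul(Function('Y')(-2, -2), Add(Function('U')(-2, -3), 4))), 2) = Pow(Mul(Rational(1, 2), Pow(Mul(Add(6, Mul(6, -2)), Add(10, 4)), 2)), 2) = Pow(Mul(Rational(1, 2), Pow(Mul(Add(6, -12), 14), 2)), 2) = Pow(Mul(Rational(1, 2), Pow(Mul(-6, 14), 2)), 2) = Pow(Mul(Rational(1, 2), Pow(-84, 2)), 2) = Pow(Mul(Rational(1, 2), 7056), 2) = Pow(3528, 2) = 12446784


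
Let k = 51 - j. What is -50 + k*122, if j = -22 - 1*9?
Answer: 9954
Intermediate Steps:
j = -31 (j = -22 - 9 = -31)
k = 82 (k = 51 - 1*(-31) = 51 + 31 = 82)
-50 + k*122 = -50 + 82*122 = -50 + 10004 = 9954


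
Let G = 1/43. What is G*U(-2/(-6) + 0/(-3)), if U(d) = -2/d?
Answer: -6/43 ≈ -0.13953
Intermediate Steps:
G = 1/43 ≈ 0.023256
G*U(-2/(-6) + 0/(-3)) = (-2/(-2/(-6) + 0/(-3)))/43 = (-2/(-2*(-⅙) + 0*(-⅓)))/43 = (-2/(⅓ + 0))/43 = (-2/⅓)/43 = (-2*3)/43 = (1/43)*(-6) = -6/43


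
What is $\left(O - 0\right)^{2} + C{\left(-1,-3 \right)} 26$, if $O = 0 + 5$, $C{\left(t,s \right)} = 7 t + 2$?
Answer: $-105$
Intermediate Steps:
$C{\left(t,s \right)} = 2 + 7 t$
$O = 5$
$\left(O - 0\right)^{2} + C{\left(-1,-3 \right)} 26 = \left(5 - 0\right)^{2} + \left(2 + 7 \left(-1\right)\right) 26 = \left(5 + 0\right)^{2} + \left(2 - 7\right) 26 = 5^{2} - 130 = 25 - 130 = -105$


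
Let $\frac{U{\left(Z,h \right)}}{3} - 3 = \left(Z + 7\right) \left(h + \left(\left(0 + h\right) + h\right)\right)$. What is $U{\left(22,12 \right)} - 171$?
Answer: $2970$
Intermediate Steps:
$U{\left(Z,h \right)} = 9 + 9 h \left(7 + Z\right)$ ($U{\left(Z,h \right)} = 9 + 3 \left(Z + 7\right) \left(h + \left(\left(0 + h\right) + h\right)\right) = 9 + 3 \left(7 + Z\right) \left(h + \left(h + h\right)\right) = 9 + 3 \left(7 + Z\right) \left(h + 2 h\right) = 9 + 3 \left(7 + Z\right) 3 h = 9 + 3 \cdot 3 h \left(7 + Z\right) = 9 + 9 h \left(7 + Z\right)$)
$U{\left(22,12 \right)} - 171 = \left(9 + 63 \cdot 12 + 9 \cdot 22 \cdot 12\right) - 171 = \left(9 + 756 + 2376\right) - 171 = 3141 - 171 = 2970$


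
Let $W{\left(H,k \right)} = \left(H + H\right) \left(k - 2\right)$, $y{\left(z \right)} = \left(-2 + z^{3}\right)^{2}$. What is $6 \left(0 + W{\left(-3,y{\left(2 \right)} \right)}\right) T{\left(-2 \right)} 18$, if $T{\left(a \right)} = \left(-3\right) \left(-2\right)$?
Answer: $-132192$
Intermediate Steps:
$W{\left(H,k \right)} = 2 H \left(-2 + k\right)$
$T{\left(a \right)} = 6$
$6 \left(0 + W{\left(-3,y{\left(2 \right)} \right)}\right) T{\left(-2 \right)} 18 = 6 \left(0 + 2 \left(-3\right) \left(-2 + \left(-2 + 2^{3}\right)^{2}\right)\right) 6 \cdot 18 = 6 \left(0 + 2 \left(-3\right) \left(-2 + \left(-2 + 8\right)^{2}\right)\right) 6 \cdot 18 = 6 \left(0 + 2 \left(-3\right) \left(-2 + 6^{2}\right)\right) 6 \cdot 18 = 6 \left(0 + 2 \left(-3\right) \left(-2 + 36\right)\right) 6 \cdot 18 = 6 \left(0 + 2 \left(-3\right) 34\right) 6 \cdot 18 = 6 \left(0 - 204\right) 6 \cdot 18 = 6 \left(-204\right) 6 \cdot 18 = \left(-1224\right) 6 \cdot 18 = \left(-7344\right) 18 = -132192$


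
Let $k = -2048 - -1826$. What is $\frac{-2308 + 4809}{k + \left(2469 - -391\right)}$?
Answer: $\frac{2501}{2638} \approx 0.94807$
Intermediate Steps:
$k = -222$ ($k = -2048 + 1826 = -222$)
$\frac{-2308 + 4809}{k + \left(2469 - -391\right)} = \frac{-2308 + 4809}{-222 + \left(2469 - -391\right)} = \frac{2501}{-222 + \left(2469 + 391\right)} = \frac{2501}{-222 + 2860} = \frac{2501}{2638}$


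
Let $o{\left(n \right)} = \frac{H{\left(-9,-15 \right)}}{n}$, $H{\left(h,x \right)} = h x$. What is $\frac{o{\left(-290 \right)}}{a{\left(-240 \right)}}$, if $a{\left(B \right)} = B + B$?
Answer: $\frac{9}{9280} \approx 0.00096983$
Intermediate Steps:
$a{\left(B \right)} = 2 B$
$o{\left(n \right)} = \frac{135}{n}$ ($o{\left(n \right)} = \frac{\left(-9\right) \left(-15\right)}{n} = \frac{135}{n}$)
$\frac{o{\left(-290 \right)}}{a{\left(-240 \right)}} = \frac{135 \frac{1}{-290}}{2 \left(-240\right)} = \frac{135 \left(- \frac{1}{290}\right)}{-480} = \left(- \frac{27}{58}\right) \left(- \frac{1}{480}\right) = \frac{9}{9280}$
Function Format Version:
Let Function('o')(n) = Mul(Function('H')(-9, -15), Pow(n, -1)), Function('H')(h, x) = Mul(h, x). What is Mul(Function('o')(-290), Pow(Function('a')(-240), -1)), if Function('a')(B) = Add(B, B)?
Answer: Rational(9, 9280) ≈ 0.00096983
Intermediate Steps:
Function('a')(B) = Mul(2, B)
Function('o')(n) = Mul(135, Pow(n, -1)) (Function('o')(n) = Mul(Mul(-9, -15), Pow(n, -1)) = Mul(135, Pow(n, -1)))
Mul(Function('o')(-290), Pow(Function('a')(-240), -1)) = Mul(Mul(135, Pow(-290, -1)), Pow(Mul(2, -240), -1)) = Mul(Mul(135, Rational(-1, 290)), Pow(-480, -1)) = Mul(Rational(-27, 58), Rational(-1, 480)) = Rational(9, 9280)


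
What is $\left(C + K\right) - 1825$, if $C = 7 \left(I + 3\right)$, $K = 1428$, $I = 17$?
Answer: $-257$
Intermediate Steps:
$C = 140$ ($C = 7 \left(17 + 3\right) = 7 \cdot 20 = 140$)
$\left(C + K\right) - 1825 = \left(140 + 1428\right) - 1825 = 1568 - 1825 = -257$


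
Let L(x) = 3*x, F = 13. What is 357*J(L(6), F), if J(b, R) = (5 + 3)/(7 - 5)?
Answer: 1428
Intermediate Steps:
J(b, R) = 4 (J(b, R) = 8/2 = 8*(½) = 4)
357*J(L(6), F) = 357*4 = 1428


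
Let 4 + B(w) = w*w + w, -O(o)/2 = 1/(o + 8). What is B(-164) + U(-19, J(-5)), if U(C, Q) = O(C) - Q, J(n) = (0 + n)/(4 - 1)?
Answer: 882085/33 ≈ 26730.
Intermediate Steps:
O(o) = -2/(8 + o) (O(o) = -2/(o + 8) = -2/(8 + o))
J(n) = n/3
U(C, Q) = -Q - 2/(8 + C) (U(C, Q) = -2/(8 + C) - Q = -Q - 2/(8 + C))
B(w) = -4 + w + w**2 (B(w) = -4 + (w*w + w) = -4 + (w**2 + w) = -4 + (w + w**2) = -4 + w + w**2)
B(-164) + U(-19, J(-5)) = (-4 - 164 + (-164)**2) + (-2 - (1/3)*(-5)*(8 - 19))/(8 - 19) = (-4 - 164 + 26896) + (-2 - 1*(-5/3)*(-11))/(-11) = 26728 - (-2 - 55/3)/11 = 26728 - 1/11*(-61/3) = 26728 + 61/33 = 882085/33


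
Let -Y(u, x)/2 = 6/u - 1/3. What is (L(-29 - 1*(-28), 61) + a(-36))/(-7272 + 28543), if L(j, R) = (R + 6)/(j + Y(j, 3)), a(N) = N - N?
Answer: 201/744485 ≈ 0.00026999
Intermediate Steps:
Y(u, x) = ⅔ - 12/u (Y(u, x) = -2*(6/u - 1/3) = -2*(6/u - 1*⅓) = -2*(6/u - ⅓) = -2*(-⅓ + 6/u) = ⅔ - 12/u)
a(N) = 0
L(j, R) = (6 + R)/(⅔ + j - 12/j) (L(j, R) = (R + 6)/(j + (⅔ - 12/j)) = (6 + R)/(⅔ + j - 12/j))
(L(-29 - 1*(-28), 61) + a(-36))/(-7272 + 28543) = (3*(-29 - 1*(-28))*(6 + 61)/(-36 + 2*(-29 - 1*(-28)) + 3*(-29 - 1*(-28))²) + 0)/(-7272 + 28543) = (3*(-29 + 28)*67/(-36 + 2*(-29 + 28) + 3*(-29 + 28)²) + 0)/21271 = (3*(-1)*67/(-36 + 2*(-1) + 3*(-1)²) + 0)*(1/21271) = (3*(-1)*67/(-36 - 2 + 3*1) + 0)*(1/21271) = (3*(-1)*67/(-36 - 2 + 3) + 0)*(1/21271) = (3*(-1)*67/(-35) + 0)*(1/21271) = (3*(-1)*(-1/35)*67 + 0)*(1/21271) = (201/35 + 0)*(1/21271) = (201/35)*(1/21271) = 201/744485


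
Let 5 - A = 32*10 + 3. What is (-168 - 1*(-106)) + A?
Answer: -380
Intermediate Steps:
A = -318 (A = 5 - (32*10 + 3) = 5 - (320 + 3) = 5 - 1*323 = 5 - 323 = -318)
(-168 - 1*(-106)) + A = (-168 - 1*(-106)) - 318 = (-168 + 106) - 318 = -62 - 318 = -380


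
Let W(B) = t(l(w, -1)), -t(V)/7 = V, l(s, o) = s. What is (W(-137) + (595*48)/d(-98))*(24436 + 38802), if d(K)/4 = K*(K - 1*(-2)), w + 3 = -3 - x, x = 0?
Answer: 21631913/8 ≈ 2.7040e+6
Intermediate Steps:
w = -6 (w = -3 + (-3 - 1*0) = -3 + (-3 + 0) = -3 - 3 = -6)
t(V) = -7*V
W(B) = 42 (W(B) = -7*(-6) = 42)
d(K) = 4*K*(2 + K) (d(K) = 4*(K*(K - 1*(-2))) = 4*(K*(K + 2)) = 4*(K*(2 + K)) = 4*K*(2 + K))
(W(-137) + (595*48)/d(-98))*(24436 + 38802) = (42 + (595*48)/((4*(-98)*(2 - 98))))*(24436 + 38802) = (42 + 28560/((4*(-98)*(-96))))*63238 = (42 + 28560/37632)*63238 = (42 + 28560*(1/37632))*63238 = (42 + 85/112)*63238 = (4789/112)*63238 = 21631913/8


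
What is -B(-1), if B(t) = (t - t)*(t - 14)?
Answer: 0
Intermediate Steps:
B(t) = 0 (B(t) = 0*(-14 + t) = 0)
-B(-1) = -1*0 = 0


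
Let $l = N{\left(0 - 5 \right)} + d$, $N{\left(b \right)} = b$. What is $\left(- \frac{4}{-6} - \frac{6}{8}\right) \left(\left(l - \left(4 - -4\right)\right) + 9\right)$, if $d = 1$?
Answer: $\frac{1}{4} \approx 0.25$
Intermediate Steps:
$l = -4$ ($l = \left(0 - 5\right) + 1 = -5 + 1 = -4$)
$\left(- \frac{4}{-6} - \frac{6}{8}\right) \left(\left(l - \left(4 - -4\right)\right) + 9\right) = \left(- \frac{4}{-6} - \frac{6}{8}\right) \left(\left(-4 - \left(4 - -4\right)\right) + 9\right) = \left(\left(-4\right) \left(- \frac{1}{6}\right) - \frac{3}{4}\right) \left(\left(-4 - \left(4 + 4\right)\right) + 9\right) = \left(\frac{2}{3} - \frac{3}{4}\right) \left(\left(-4 - 8\right) + 9\right) = - \frac{\left(-4 - 8\right) + 9}{12} = - \frac{-12 + 9}{12} = \left(- \frac{1}{12}\right) \left(-3\right) = \frac{1}{4}$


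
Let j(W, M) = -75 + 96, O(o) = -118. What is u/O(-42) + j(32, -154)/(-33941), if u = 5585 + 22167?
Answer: -470966555/2002519 ≈ -235.19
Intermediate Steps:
j(W, M) = 21
u = 27752
u/O(-42) + j(32, -154)/(-33941) = 27752/(-118) + 21/(-33941) = 27752*(-1/118) + 21*(-1/33941) = -13876/59 - 21/33941 = -470966555/2002519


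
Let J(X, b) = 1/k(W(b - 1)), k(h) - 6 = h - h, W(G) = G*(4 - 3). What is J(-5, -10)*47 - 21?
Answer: -79/6 ≈ -13.167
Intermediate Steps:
W(G) = G (W(G) = G*1 = G)
k(h) = 6 (k(h) = 6 + (h - h) = 6 + 0 = 6)
J(X, b) = 1/6
J(-5, -10)*47 - 21 = (1/6)*47 - 21 = 47/6 - 21 = -79/6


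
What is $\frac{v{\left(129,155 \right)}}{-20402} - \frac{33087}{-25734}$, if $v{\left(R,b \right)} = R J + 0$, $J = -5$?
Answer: $\frac{57636617}{43752089} \approx 1.3173$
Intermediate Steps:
$v{\left(R,b \right)} = - 5 R$ ($v{\left(R,b \right)} = R \left(-5\right) + 0 = - 5 R + 0 = - 5 R$)
$\frac{v{\left(129,155 \right)}}{-20402} - \frac{33087}{-25734} = \frac{\left(-5\right) 129}{-20402} - \frac{33087}{-25734} = \left(-645\right) \left(- \frac{1}{20402}\right) - - \frac{11029}{8578} = \frac{645}{20402} + \frac{11029}{8578} = \frac{57636617}{43752089}$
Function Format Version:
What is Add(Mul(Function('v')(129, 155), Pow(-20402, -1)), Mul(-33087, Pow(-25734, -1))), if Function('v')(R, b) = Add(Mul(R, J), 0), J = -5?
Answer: Rational(57636617, 43752089) ≈ 1.3173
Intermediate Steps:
Function('v')(R, b) = Mul(-5, R) (Function('v')(R, b) = Add(Mul(R, -5), 0) = Add(Mul(-5, R), 0) = Mul(-5, R))
Add(Mul(Function('v')(129, 155), Pow(-20402, -1)), Mul(-33087, Pow(-25734, -1))) = Add(Mul(Mul(-5, 129), Pow(-20402, -1)), Mul(-33087, Pow(-25734, -1))) = Add(Mul(-645, Rational(-1, 20402)), Mul(-33087, Rational(-1, 25734))) = Add(Rational(645, 20402), Rational(11029, 8578)) = Rational(57636617, 43752089)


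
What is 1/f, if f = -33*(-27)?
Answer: 1/891 ≈ 0.0011223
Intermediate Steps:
f = 891
1/f = 1/891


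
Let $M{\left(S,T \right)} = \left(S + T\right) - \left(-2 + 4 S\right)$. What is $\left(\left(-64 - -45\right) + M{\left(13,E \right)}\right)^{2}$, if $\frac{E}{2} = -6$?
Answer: $4624$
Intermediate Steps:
$E = -12$ ($E = 2 \left(-6\right) = -12$)
$M{\left(S,T \right)} = 2 + T - 3 S$ ($M{\left(S,T \right)} = \left(S + T\right) - \left(-2 + 4 S\right) = 2 + T - 3 S$)
$\left(\left(-64 - -45\right) + M{\left(13,E \right)}\right)^{2} = \left(\left(-64 - -45\right) - 49\right)^{2} = \left(\left(-64 + 45\right) - 49\right)^{2} = \left(-19 - 49\right)^{2} = \left(-68\right)^{2} = 4624$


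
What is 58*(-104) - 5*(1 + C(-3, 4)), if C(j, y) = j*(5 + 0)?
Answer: -5962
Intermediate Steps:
C(j, y) = 5*j (C(j, y) = j*5 = 5*j)
58*(-104) - 5*(1 + C(-3, 4)) = 58*(-104) - 5*(1 + 5*(-3)) = -6032 - 5*(1 - 15) = -6032 - 5*(-14) = -6032 + 70 = -5962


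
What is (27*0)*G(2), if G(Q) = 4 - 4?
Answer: 0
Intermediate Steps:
G(Q) = 0
(27*0)*G(2) = (27*0)*0 = 0*0 = 0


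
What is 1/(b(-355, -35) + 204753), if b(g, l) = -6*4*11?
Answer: 1/204489 ≈ 4.8902e-6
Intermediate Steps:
b(g, l) = -264 (b(g, l) = -24*11 = -264)
1/(b(-355, -35) + 204753) = 1/(-264 + 204753) = 1/204489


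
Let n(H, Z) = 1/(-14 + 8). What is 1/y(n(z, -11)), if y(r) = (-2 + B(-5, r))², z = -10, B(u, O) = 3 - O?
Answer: 36/49 ≈ 0.73469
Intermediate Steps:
n(H, Z) = -⅙ (n(H, Z) = 1/(-6) = -⅙)
y(r) = (1 - r)² (y(r) = (-2 + (3 - r))² = (1 - r)²)
1/y(n(z, -11)) = 1/((-1 - ⅙)²) = 1/((-7/6)²) = 1/(49/36) = 36/49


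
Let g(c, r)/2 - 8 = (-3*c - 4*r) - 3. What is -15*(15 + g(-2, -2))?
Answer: -795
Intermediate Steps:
g(c, r) = 10 - 8*r - 6*c (g(c, r) = 16 + 2*((-3*c - 4*r) - 3) = 16 + 2*((-4*r - 3*c) - 3) = 16 + 2*(-3 - 4*r - 3*c) = 16 + (-6 - 8*r - 6*c) = 10 - 8*r - 6*c)
-15*(15 + g(-2, -2)) = -15*(15 + (10 - 8*(-2) - 6*(-2))) = -15*(15 + (10 + 16 + 12)) = -15*(15 + 38) = -15*53 = -795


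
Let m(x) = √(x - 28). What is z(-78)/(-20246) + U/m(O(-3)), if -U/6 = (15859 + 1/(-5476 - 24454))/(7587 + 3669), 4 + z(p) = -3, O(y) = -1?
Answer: 7/20246 + 474659869*I*√29/1628311720 ≈ 0.00034575 + 1.5698*I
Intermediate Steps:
m(x) = √(-28 + x)
z(p) = -7 (z(p) = -4 - 3 = -7)
U = -474659869/56148680 (U = -6*(15859 + 1/(-5476 - 24454))/(7587 + 3669) = -6*(15859 + 1/(-29930))/11256 = -6*(15859 - 1/29930)/11256 = -1423979607/(14965*11256) = -6*474659869/336892080 = -474659869/56148680 ≈ -8.4536)
z(-78)/(-20246) + U/m(O(-3)) = -7/(-20246) - 474659869/(56148680*√(-28 - 1)) = -7*(-1/20246) - 474659869*(-I*√29/29)/56148680 = 7/20246 - 474659869*(-I*√29/29)/56148680 = 7/20246 - (-474659869)*I*√29/1628311720 = 7/20246 + 474659869*I*√29/1628311720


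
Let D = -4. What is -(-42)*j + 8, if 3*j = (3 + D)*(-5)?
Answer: 78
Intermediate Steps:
j = 5/3 (j = ((3 - 4)*(-5))/3 = (-1*(-5))/3 = (⅓)*5 = 5/3 ≈ 1.6667)
-(-42)*j + 8 = -(-42)*5/3 + 8 = -14*(-5) + 8 = 70 + 8 = 78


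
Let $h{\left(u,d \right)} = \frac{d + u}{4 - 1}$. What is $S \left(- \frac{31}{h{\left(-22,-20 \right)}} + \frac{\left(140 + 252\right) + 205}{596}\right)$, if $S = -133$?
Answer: $- \frac{254923}{596} \approx -427.72$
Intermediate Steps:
$h{\left(u,d \right)} = \frac{d}{3} + \frac{u}{3}$ ($h{\left(u,d \right)} = \frac{d + u}{3} = \left(d + u\right) \frac{1}{3} = \frac{d}{3} + \frac{u}{3}$)
$S \left(- \frac{31}{h{\left(-22,-20 \right)}} + \frac{\left(140 + 252\right) + 205}{596}\right) = - 133 \left(- \frac{31}{\frac{1}{3} \left(-20\right) + \frac{1}{3} \left(-22\right)} + \frac{\left(140 + 252\right) + 205}{596}\right) = - 133 \left(- \frac{31}{- \frac{20}{3} - \frac{22}{3}} + \left(392 + 205\right) \frac{1}{596}\right) = - 133 \left(- \frac{31}{-14} + 597 \cdot \frac{1}{596}\right) = - 133 \left(\left(-31\right) \left(- \frac{1}{14}\right) + \frac{597}{596}\right) = - 133 \left(\frac{31}{14} + \frac{597}{596}\right) = \left(-133\right) \frac{13417}{4172} = - \frac{254923}{596}$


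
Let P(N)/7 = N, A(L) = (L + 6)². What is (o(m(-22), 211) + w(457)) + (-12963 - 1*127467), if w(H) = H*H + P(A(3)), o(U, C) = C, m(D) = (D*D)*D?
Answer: 69197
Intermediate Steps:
m(D) = D³ (m(D) = D²*D = D³)
A(L) = (6 + L)²
P(N) = 7*N
w(H) = 567 + H² (w(H) = H*H + 7*(6 + 3)² = H² + 7*9² = H² + 7*81 = H² + 567 = 567 + H²)
(o(m(-22), 211) + w(457)) + (-12963 - 1*127467) = (211 + (567 + 457²)) + (-12963 - 1*127467) = (211 + (567 + 208849)) + (-12963 - 127467) = (211 + 209416) - 140430 = 209627 - 140430 = 69197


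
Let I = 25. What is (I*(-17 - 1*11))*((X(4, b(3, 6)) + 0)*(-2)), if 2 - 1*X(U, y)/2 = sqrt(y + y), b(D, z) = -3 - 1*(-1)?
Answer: 5600 - 5600*I ≈ 5600.0 - 5600.0*I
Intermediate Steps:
b(D, z) = -2 (b(D, z) = -3 + 1 = -2)
X(U, y) = 4 - 2*sqrt(2)*sqrt(y) (X(U, y) = 4 - 2*sqrt(y + y) = 4 - 2*sqrt(2)*sqrt(y))
(I*(-17 - 1*11))*((X(4, b(3, 6)) + 0)*(-2)) = (25*(-17 - 1*11))*(((4 - 2*sqrt(2)*sqrt(-2)) + 0)*(-2)) = (25*(-17 - 11))*(((4 - 2*sqrt(2)*I*sqrt(2)) + 0)*(-2)) = (25*(-28))*(((4 - 4*I) + 0)*(-2)) = -700*(4 - 4*I)*(-2) = -700*(-8 + 8*I) = 5600 - 5600*I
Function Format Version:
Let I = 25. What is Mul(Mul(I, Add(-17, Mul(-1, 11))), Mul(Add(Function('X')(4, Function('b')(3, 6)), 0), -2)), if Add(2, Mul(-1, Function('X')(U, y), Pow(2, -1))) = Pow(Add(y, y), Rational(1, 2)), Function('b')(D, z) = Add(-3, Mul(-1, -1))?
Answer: Add(5600, Mul(-5600, I)) ≈ Add(5600.0, Mul(-5600.0, I))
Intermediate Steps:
Function('b')(D, z) = -2 (Function('b')(D, z) = Add(-3, 1) = -2)
Function('X')(U, y) = Add(4, Mul(-2, Pow(2, Rational(1, 2)), Pow(y, Rational(1, 2)))) (Function('X')(U, y) = Add(4, Mul(-2, Pow(Add(y, y), Rational(1, 2)))) = Add(4, Mul(-2, Pow(Mul(2, y), Rational(1, 2)))) = Add(4, Mul(-2, Mul(Pow(2, Rational(1, 2)), Pow(y, Rational(1, 2))))) = Add(4, Mul(-2, Pow(2, Rational(1, 2)), Pow(y, Rational(1, 2)))))
Mul(Mul(I, Add(-17, Mul(-1, 11))), Mul(Add(Function('X')(4, Function('b')(3, 6)), 0), -2)) = Mul(Mul(25, Add(-17, Mul(-1, 11))), Mul(Add(Add(4, Mul(-2, Pow(2, Rational(1, 2)), Pow(-2, Rational(1, 2)))), 0), -2)) = Mul(Mul(25, Add(-17, -11)), Mul(Add(Add(4, Mul(-2, Pow(2, Rational(1, 2)), Mul(I, Pow(2, Rational(1, 2))))), 0), -2)) = Mul(Mul(25, -28), Mul(Add(Add(4, Mul(-4, I)), 0), -2)) = Mul(-700, Mul(Add(4, Mul(-4, I)), -2)) = Mul(-700, Add(-8, Mul(8, I))) = Add(5600, Mul(-5600, I))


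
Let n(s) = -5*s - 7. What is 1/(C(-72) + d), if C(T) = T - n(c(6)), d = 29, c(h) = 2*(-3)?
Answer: -1/66 ≈ -0.015152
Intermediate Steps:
c(h) = -6
n(s) = -7 - 5*s
C(T) = -23 + T (C(T) = T - (-7 - 5*(-6)) = T - (-7 + 30) = T - 1*23 = T - 23 = -23 + T)
1/(C(-72) + d) = 1/((-23 - 72) + 29) = 1/(-95 + 29) = 1/(-66) = -1/66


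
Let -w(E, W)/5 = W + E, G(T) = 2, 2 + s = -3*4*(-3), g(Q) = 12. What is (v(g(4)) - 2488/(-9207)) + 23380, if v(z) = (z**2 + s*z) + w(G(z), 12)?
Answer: 219699922/9207 ≈ 23862.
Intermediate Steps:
s = 34 (s = -2 - 3*4*(-3) = -2 - 12*(-3) = -2 + 36 = 34)
w(E, W) = -5*E - 5*W (w(E, W) = -5*(W + E) = -5*(E + W) = -5*E - 5*W)
v(z) = -70 + z**2 + 34*z (v(z) = (z**2 + 34*z) + (-5*2 - 5*12) = (z**2 + 34*z) + (-10 - 60) = (z**2 + 34*z) - 70 = -70 + z**2 + 34*z)
(v(g(4)) - 2488/(-9207)) + 23380 = ((-70 + 12**2 + 34*12) - 2488/(-9207)) + 23380 = ((-70 + 144 + 408) - 2488*(-1/9207)) + 23380 = (482 + 2488/9207) + 23380 = 4440262/9207 + 23380 = 219699922/9207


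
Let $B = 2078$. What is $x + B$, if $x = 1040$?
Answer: $3118$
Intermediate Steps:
$x + B = 1040 + 2078 = 3118$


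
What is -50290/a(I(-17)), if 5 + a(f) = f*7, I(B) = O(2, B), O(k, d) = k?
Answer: -50290/9 ≈ -5587.8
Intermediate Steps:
I(B) = 2
a(f) = -5 + 7*f (a(f) = -5 + f*7 = -5 + 7*f)
-50290/a(I(-17)) = -50290/(-5 + 7*2) = -50290/(-5 + 14) = -50290/9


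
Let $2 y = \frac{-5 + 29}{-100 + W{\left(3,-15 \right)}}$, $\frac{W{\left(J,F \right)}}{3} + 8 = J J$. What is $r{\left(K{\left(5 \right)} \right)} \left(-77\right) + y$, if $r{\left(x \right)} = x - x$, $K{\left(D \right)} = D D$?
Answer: $- \frac{12}{97} \approx -0.12371$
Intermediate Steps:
$K{\left(D \right)} = D^{2}$
$W{\left(J,F \right)} = -24 + 3 J^{2}$ ($W{\left(J,F \right)} = -24 + 3 J J = -24 + 3 J^{2}$)
$y = - \frac{12}{97}$ ($y = \frac{\left(-5 + 29\right) \frac{1}{-100 - \left(24 - 3 \cdot 3^{2}\right)}}{2} = \frac{24 \frac{1}{-100 + \left(-24 + 3 \cdot 9\right)}}{2} = \frac{24 \frac{1}{-100 + \left(-24 + 27\right)}}{2} = \frac{24 \frac{1}{-100 + 3}}{2} = \frac{24 \frac{1}{-97}}{2} = \frac{24 \left(- \frac{1}{97}\right)}{2} = \frac{1}{2} \left(- \frac{24}{97}\right) = - \frac{12}{97} \approx -0.12371$)
$r{\left(x \right)} = 0$
$r{\left(K{\left(5 \right)} \right)} \left(-77\right) + y = 0 \left(-77\right) - \frac{12}{97} = 0 - \frac{12}{97} = - \frac{12}{97}$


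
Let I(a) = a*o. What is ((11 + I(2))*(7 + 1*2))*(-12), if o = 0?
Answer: -1188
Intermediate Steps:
I(a) = 0 (I(a) = a*0 = 0)
((11 + I(2))*(7 + 1*2))*(-12) = ((11 + 0)*(7 + 1*2))*(-12) = (11*(7 + 2))*(-12) = (11*9)*(-12) = 99*(-12) = -1188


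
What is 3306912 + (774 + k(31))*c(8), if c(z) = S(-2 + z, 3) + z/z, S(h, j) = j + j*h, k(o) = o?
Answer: 3324622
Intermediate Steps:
S(h, j) = j + h*j
c(z) = -2 + 3*z (c(z) = 3*(1 + (-2 + z)) + z/z = 3*(-1 + z) + 1 = (-3 + 3*z) + 1 = -2 + 3*z)
3306912 + (774 + k(31))*c(8) = 3306912 + (774 + 31)*(-2 + 3*8) = 3306912 + 805*(-2 + 24) = 3306912 + 805*22 = 3306912 + 17710 = 3324622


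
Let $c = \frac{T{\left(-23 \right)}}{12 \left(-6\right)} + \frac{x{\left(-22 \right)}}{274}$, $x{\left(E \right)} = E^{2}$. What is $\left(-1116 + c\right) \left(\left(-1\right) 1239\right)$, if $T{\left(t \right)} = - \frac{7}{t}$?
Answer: $\frac{104402005267}{75624} \approx 1.3805 \cdot 10^{6}$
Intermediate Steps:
$c = \frac{399793}{226872}$ ($c = \frac{\left(-7\right) \frac{1}{-23}}{12 \left(-6\right)} + \frac{\left(-22\right)^{2}}{274} = \frac{\left(-7\right) \left(- \frac{1}{23}\right)}{-72} + 484 \cdot \frac{1}{274} = \frac{7}{23} \left(- \frac{1}{72}\right) + \frac{242}{137} = - \frac{7}{1656} + \frac{242}{137} = \frac{399793}{226872} \approx 1.7622$)
$\left(-1116 + c\right) \left(\left(-1\right) 1239\right) = \left(-1116 + \frac{399793}{226872}\right) \left(\left(-1\right) 1239\right) = \left(- \frac{252789359}{226872}\right) \left(-1239\right) = \frac{104402005267}{75624}$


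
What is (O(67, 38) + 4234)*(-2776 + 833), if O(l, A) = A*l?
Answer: -13173540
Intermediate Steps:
(O(67, 38) + 4234)*(-2776 + 833) = (38*67 + 4234)*(-2776 + 833) = (2546 + 4234)*(-1943) = 6780*(-1943) = -13173540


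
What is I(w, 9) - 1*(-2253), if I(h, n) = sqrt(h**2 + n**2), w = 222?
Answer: 2253 + 3*sqrt(5485) ≈ 2475.2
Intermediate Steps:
I(w, 9) - 1*(-2253) = sqrt(222**2 + 9**2) - 1*(-2253) = sqrt(49284 + 81) + 2253 = sqrt(49365) + 2253 = 3*sqrt(5485) + 2253 = 2253 + 3*sqrt(5485)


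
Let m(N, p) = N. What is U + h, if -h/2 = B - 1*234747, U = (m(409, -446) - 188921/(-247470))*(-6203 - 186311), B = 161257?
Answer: -9742672792507/123735 ≈ -7.8738e+7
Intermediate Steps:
U = -9760859362807/123735 (U = (409 - 188921/(-247470))*(-6203 - 186311) = (409 - 188921*(-1/247470))*(-192514) = (409 + 188921/247470)*(-192514) = (101404151/247470)*(-192514) = -9760859362807/123735 ≈ -7.8885e+7)
h = 146980 (h = -2*(161257 - 1*234747) = -2*(161257 - 234747) = -2*(-73490) = 146980)
U + h = -9760859362807/123735 + 146980 = -9742672792507/123735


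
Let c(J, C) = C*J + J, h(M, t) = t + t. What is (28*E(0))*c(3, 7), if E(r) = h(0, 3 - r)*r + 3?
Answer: 2016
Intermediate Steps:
h(M, t) = 2*t
c(J, C) = J + C*J
E(r) = 3 + r*(6 - 2*r) (E(r) = (2*(3 - r))*r + 3 = (6 - 2*r)*r + 3 = r*(6 - 2*r) + 3 = 3 + r*(6 - 2*r))
(28*E(0))*c(3, 7) = (28*(3 - 2*0*(-3 + 0)))*(3*(1 + 7)) = (28*(3 - 2*0*(-3)))*(3*8) = (28*(3 + 0))*24 = (28*3)*24 = 84*24 = 2016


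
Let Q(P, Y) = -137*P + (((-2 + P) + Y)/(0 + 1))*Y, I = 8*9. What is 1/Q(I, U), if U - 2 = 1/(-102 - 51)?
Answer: -23409/227546801 ≈ -0.00010288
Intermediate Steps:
I = 72
U = 305/153 (U = 2 + 1/(-102 - 51) = 2 + 1/(-153) = 2 - 1/153 = 305/153 ≈ 1.9935)
Q(P, Y) = -137*P + Y*(-2 + P + Y) (Q(P, Y) = -137*P + ((-2 + P + Y)/1)*Y = -137*P + ((-2 + P + Y)*1)*Y = -137*P + (-2 + P + Y)*Y = -137*P + Y*(-2 + P + Y))
1/Q(I, U) = 1/((305/153)² - 137*72 - 2*305/153 + 72*(305/153)) = 1/(93025/23409 - 9864 - 610/153 + 2440/17) = 1/(-227546801/23409) = -23409/227546801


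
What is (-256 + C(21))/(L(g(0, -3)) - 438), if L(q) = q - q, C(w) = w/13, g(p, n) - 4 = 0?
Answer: 3307/5694 ≈ 0.58079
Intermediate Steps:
g(p, n) = 4 (g(p, n) = 4 + 0 = 4)
C(w) = w/13 (C(w) = w*(1/13) = w/13)
L(q) = 0
(-256 + C(21))/(L(g(0, -3)) - 438) = (-256 + (1/13)*21)/(0 - 438) = (-256 + 21/13)/(-438) = -3307/13*(-1/438) = 3307/5694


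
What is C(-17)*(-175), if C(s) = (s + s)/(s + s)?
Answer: -175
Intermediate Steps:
C(s) = 1 (C(s) = (2*s)/((2*s)) = (2*s)*(1/(2*s)) = 1)
C(-17)*(-175) = 1*(-175) = -175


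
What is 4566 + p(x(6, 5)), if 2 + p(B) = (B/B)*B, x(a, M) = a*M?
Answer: 4594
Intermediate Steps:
x(a, M) = M*a
p(B) = -2 + B (p(B) = -2 + (B/B)*B = -2 + 1*B = -2 + B)
4566 + p(x(6, 5)) = 4566 + (-2 + 5*6) = 4566 + (-2 + 30) = 4566 + 28 = 4594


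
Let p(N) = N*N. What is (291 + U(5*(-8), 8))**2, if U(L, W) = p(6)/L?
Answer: 8415801/100 ≈ 84158.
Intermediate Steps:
p(N) = N**2
U(L, W) = 36/L (U(L, W) = 6**2/L = 36/L)
(291 + U(5*(-8), 8))**2 = (291 + 36/((5*(-8))))**2 = (291 + 36/(-40))**2 = (291 + 36*(-1/40))**2 = (291 - 9/10)**2 = (2901/10)**2 = 8415801/100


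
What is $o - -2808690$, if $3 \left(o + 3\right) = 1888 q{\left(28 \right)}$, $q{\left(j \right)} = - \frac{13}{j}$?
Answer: $\frac{58976291}{21} \approx 2.8084 \cdot 10^{6}$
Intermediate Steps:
$o = - \frac{6199}{21}$ ($o = -3 + \frac{1888 \left(- \frac{13}{28}\right)}{3} = -3 + \frac{1}{3} \left(- \frac{6136}{7}\right) = -3 - \frac{6136}{21} = - \frac{6199}{21} \approx -295.19$)
$o - -2808690 = - \frac{6199}{21} - -2808690 = - \frac{6199}{21} + 2808690 = \frac{58976291}{21}$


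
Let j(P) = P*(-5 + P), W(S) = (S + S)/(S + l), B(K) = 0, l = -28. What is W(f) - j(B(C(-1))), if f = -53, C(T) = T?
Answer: 106/81 ≈ 1.3086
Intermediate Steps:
W(S) = 2*S/(-28 + S) (W(S) = (S + S)/(S - 28) = (2*S)/(-28 + S) = 2*S/(-28 + S))
W(f) - j(B(C(-1))) = 2*(-53)/(-28 - 53) - 0*(-5 + 0) = 2*(-53)/(-81) - 0*(-5) = 2*(-53)*(-1/81) - 1*0 = 106/81 + 0 = 106/81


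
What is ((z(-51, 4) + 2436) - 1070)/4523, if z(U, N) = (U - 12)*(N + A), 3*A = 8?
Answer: 946/4523 ≈ 0.20915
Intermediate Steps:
A = 8/3 (A = (1/3)*8 = 8/3 ≈ 2.6667)
z(U, N) = (-12 + U)*(8/3 + N) (z(U, N) = (U - 12)*(N + 8/3) = (-12 + U)*(8/3 + N))
((z(-51, 4) + 2436) - 1070)/4523 = (((-32 - 12*4 + (8/3)*(-51) + 4*(-51)) + 2436) - 1070)/4523 = (((-32 - 48 - 136 - 204) + 2436) - 1070)*(1/4523) = ((-420 + 2436) - 1070)*(1/4523) = (2016 - 1070)*(1/4523) = 946*(1/4523) = 946/4523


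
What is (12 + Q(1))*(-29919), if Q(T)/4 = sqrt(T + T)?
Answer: -359028 - 119676*sqrt(2) ≈ -5.2828e+5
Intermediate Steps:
Q(T) = 4*sqrt(2)*sqrt(T) (Q(T) = 4*sqrt(T + T) = 4*sqrt(2*T) = 4*(sqrt(2)*sqrt(T)) = 4*sqrt(2)*sqrt(T))
(12 + Q(1))*(-29919) = (12 + 4*sqrt(2)*sqrt(1))*(-29919) = (12 + 4*sqrt(2)*1)*(-29919) = (12 + 4*sqrt(2))*(-29919) = -359028 - 119676*sqrt(2)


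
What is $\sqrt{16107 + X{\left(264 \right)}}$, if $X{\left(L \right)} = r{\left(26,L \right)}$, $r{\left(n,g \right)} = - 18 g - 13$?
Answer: $\sqrt{11342} \approx 106.5$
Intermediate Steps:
$r{\left(n,g \right)} = -13 - 18 g$
$X{\left(L \right)} = -13 - 18 L$
$\sqrt{16107 + X{\left(264 \right)}} = \sqrt{16107 - 4765} = \sqrt{11342}$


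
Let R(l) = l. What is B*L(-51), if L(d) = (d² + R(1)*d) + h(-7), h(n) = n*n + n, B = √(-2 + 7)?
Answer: 2592*√5 ≈ 5795.9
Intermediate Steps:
B = √5 ≈ 2.2361
h(n) = n + n² (h(n) = n² + n = n + n²)
L(d) = 42 + d + d² (L(d) = (d² + 1*d) - 7*(1 - 7) = (d² + d) - 7*(-6) = (d + d²) + 42 = 42 + d + d²)
B*L(-51) = √5*(42 - 51 + (-51)²) = √5*(42 - 51 + 2601) = √5*2592 = 2592*√5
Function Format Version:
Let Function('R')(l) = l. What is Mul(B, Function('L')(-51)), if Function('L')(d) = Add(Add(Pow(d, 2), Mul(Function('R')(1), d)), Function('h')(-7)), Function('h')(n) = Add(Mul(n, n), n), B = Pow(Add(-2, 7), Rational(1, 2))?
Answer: Mul(2592, Pow(5, Rational(1, 2))) ≈ 5795.9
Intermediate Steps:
B = Pow(5, Rational(1, 2)) ≈ 2.2361
Function('h')(n) = Add(n, Pow(n, 2)) (Function('h')(n) = Add(Pow(n, 2), n) = Add(n, Pow(n, 2)))
Function('L')(d) = Add(42, d, Pow(d, 2)) (Function('L')(d) = Add(Add(Pow(d, 2), Mul(1, d)), Mul(-7, Add(1, -7))) = Add(Add(Pow(d, 2), d), Mul(-7, -6)) = Add(Add(d, Pow(d, 2)), 42) = Add(42, d, Pow(d, 2)))
Mul(B, Function('L')(-51)) = Mul(Pow(5, Rational(1, 2)), Add(42, -51, Pow(-51, 2))) = Mul(Pow(5, Rational(1, 2)), Add(42, -51, 2601)) = Mul(Pow(5, Rational(1, 2)), 2592) = Mul(2592, Pow(5, Rational(1, 2)))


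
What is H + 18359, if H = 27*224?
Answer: 24407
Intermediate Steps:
H = 6048
H + 18359 = 6048 + 18359 = 24407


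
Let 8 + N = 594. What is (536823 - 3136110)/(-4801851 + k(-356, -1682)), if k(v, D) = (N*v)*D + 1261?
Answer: -2599287/346091522 ≈ -0.0075104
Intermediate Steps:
N = 586 (N = -8 + 594 = 586)
k(v, D) = 1261 + 586*D*v (k(v, D) = (586*v)*D + 1261 = 586*D*v + 1261 = 1261 + 586*D*v)
(536823 - 3136110)/(-4801851 + k(-356, -1682)) = (536823 - 3136110)/(-4801851 + (1261 + 586*(-1682)*(-356))) = -2599287/(-4801851 + (1261 + 350892112)) = -2599287/(-4801851 + 350893373) = -2599287/346091522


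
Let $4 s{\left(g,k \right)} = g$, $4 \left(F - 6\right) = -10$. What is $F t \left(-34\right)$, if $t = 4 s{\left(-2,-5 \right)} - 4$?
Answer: $714$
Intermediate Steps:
$F = \frac{7}{2}$ ($F = 6 + \frac{1}{4} \left(-10\right) = 6 - \frac{5}{2} = \frac{7}{2} \approx 3.5$)
$s{\left(g,k \right)} = \frac{g}{4}$
$t = -6$ ($t = 4 \cdot \frac{1}{4} \left(-2\right) - 4 = 4 \left(- \frac{1}{2}\right) - 4 = -2 - 4 = -6$)
$F t \left(-34\right) = \frac{7}{2} \left(-6\right) \left(-34\right) = \left(-21\right) \left(-34\right) = 714$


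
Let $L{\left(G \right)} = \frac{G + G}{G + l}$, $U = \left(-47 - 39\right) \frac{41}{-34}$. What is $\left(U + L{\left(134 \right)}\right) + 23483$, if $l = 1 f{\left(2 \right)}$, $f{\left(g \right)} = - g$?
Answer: $\frac{13233281}{561} \approx 23589.0$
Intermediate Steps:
$U = \frac{1763}{17}$ ($U = - 86 \cdot 41 \left(- \frac{1}{34}\right) = \left(-86\right) \left(- \frac{41}{34}\right) = \frac{1763}{17} \approx 103.71$)
$l = -2$ ($l = 1 \left(\left(-1\right) 2\right) = 1 \left(-2\right) = -2$)
$L{\left(G \right)} = \frac{2 G}{-2 + G}$ ($L{\left(G \right)} = \frac{G + G}{G - 2} = \frac{2 G}{-2 + G}$)
$\left(U + L{\left(134 \right)}\right) + 23483 = \left(\frac{1763}{17} + 2 \cdot 134 \frac{1}{-2 + 134}\right) + 23483 = \left(\frac{1763}{17} + 2 \cdot 134 \cdot \frac{1}{132}\right) + 23483 = \left(\frac{1763}{17} + \frac{67}{33}\right) + 23483 = \frac{59318}{561} + 23483 = \frac{13233281}{561}$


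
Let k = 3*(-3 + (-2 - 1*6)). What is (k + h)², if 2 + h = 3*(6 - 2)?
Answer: 529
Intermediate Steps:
k = -33 (k = 3*(-3 + (-2 - 6)) = 3*(-3 - 8) = 3*(-11) = -33)
h = 10 (h = -2 + 3*(6 - 2) = -2 + 3*4 = -2 + 12 = 10)
(k + h)² = (-33 + 10)² = (-23)² = 529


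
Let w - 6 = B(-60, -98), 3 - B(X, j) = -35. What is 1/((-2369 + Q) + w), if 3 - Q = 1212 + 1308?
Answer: -1/4842 ≈ -0.00020653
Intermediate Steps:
Q = -2517 (Q = 3 - (1212 + 1308) = 3 - 1*2520 = 3 - 2520 = -2517)
B(X, j) = 38 (B(X, j) = 3 - 1*(-35) = 3 + 35 = 38)
w = 44 (w = 6 + 38 = 44)
1/((-2369 + Q) + w) = 1/((-2369 - 2517) + 44) = 1/(-4886 + 44) = 1/(-4842) = -1/4842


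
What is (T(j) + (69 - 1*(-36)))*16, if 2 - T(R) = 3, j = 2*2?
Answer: 1664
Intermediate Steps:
j = 4
T(R) = -1 (T(R) = 2 - 1*3 = 2 - 3 = -1)
(T(j) + (69 - 1*(-36)))*16 = (-1 + (69 - 1*(-36)))*16 = (-1 + (69 + 36))*16 = (-1 + 105)*16 = 104*16 = 1664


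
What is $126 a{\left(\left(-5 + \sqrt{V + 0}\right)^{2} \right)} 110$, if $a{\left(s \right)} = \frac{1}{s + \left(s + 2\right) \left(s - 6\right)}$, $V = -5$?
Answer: $\frac{6930 i}{- 86 i + 185 \sqrt{5}} \approx -3.3384 + 16.058 i$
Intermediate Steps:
$a{\left(s \right)} = \frac{1}{s + \left(-6 + s\right) \left(2 + s\right)}$ ($a{\left(s \right)} = \frac{1}{s + \left(2 + s\right) \left(-6 + s\right)} = \frac{1}{s + \left(-6 + s\right) \left(2 + s\right)}$)
$126 a{\left(\left(-5 + \sqrt{V + 0}\right)^{2} \right)} 110 = \frac{126}{-12 + \left(\left(-5 + \sqrt{-5 + 0}\right)^{2}\right)^{2} - 3 \left(-5 + \sqrt{-5 + 0}\right)^{2}} \cdot 110 = \frac{126}{-12 + \left(\left(-5 + \sqrt{-5}\right)^{2}\right)^{2} - 3 \left(-5 + \sqrt{-5}\right)^{2}} \cdot 110 = \frac{126}{-12 + \left(\left(-5 + i \sqrt{5}\right)^{2}\right)^{2} - 3 \left(-5 + i \sqrt{5}\right)^{2}} \cdot 110 = \frac{126}{-12 + \left(-5 + i \sqrt{5}\right)^{4} - 3 \left(-5 + i \sqrt{5}\right)^{2}} \cdot 110 = \frac{13860}{-12 + \left(-5 + i \sqrt{5}\right)^{4} - 3 \left(-5 + i \sqrt{5}\right)^{2}}$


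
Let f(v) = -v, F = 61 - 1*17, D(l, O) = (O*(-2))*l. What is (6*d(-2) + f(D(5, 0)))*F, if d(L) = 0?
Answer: 0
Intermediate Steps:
D(l, O) = -2*O*l (D(l, O) = (-2*O)*l = -2*O*l)
F = 44 (F = 61 - 17 = 44)
(6*d(-2) + f(D(5, 0)))*F = (6*0 - (-2)*0*5)*44 = (0 - 1*0)*44 = (0 + 0)*44 = 0*44 = 0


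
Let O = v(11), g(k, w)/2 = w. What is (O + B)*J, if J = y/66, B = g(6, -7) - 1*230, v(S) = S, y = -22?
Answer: 233/3 ≈ 77.667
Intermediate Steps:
g(k, w) = 2*w
O = 11
B = -244 (B = 2*(-7) - 1*230 = -14 - 230 = -244)
J = -⅓ (J = -22/66 = -22*1/66 = -⅓ ≈ -0.33333)
(O + B)*J = (11 - 244)*(-⅓) = -233*(-⅓) = 233/3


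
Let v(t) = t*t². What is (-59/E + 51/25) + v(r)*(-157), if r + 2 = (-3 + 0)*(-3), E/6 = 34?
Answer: -274631171/5100 ≈ -53849.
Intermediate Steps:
E = 204 (E = 6*34 = 204)
r = 7 (r = -2 + (-3 + 0)*(-3) = -2 - 3*(-3) = -2 + 9 = 7)
v(t) = t³
(-59/E + 51/25) + v(r)*(-157) = (-59/204 + 51/25) + 7³*(-157) = (-59*1/204 + 51*(1/25)) + 343*(-157) = (-59/204 + 51/25) - 53851 = 8929/5100 - 53851 = -274631171/5100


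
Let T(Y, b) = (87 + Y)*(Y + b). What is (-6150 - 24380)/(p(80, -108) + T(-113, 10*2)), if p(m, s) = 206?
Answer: -15265/1312 ≈ -11.635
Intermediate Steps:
(-6150 - 24380)/(p(80, -108) + T(-113, 10*2)) = (-6150 - 24380)/(206 + ((-113)² + 87*(-113) + 87*(10*2) - 1130*2)) = -30530/(206 + (12769 - 9831 + 87*20 - 113*20)) = -30530/(206 + (12769 - 9831 + 1740 - 2260)) = -30530/(206 + 2418) = -30530/2624 = -30530*1/2624 = -15265/1312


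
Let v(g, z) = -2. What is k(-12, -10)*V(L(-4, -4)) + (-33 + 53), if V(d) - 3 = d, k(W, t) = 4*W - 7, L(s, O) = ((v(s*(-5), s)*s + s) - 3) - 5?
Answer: 75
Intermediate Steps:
L(s, O) = -8 - s (L(s, O) = ((-2*s + s) - 3) - 5 = (-s - 3) - 5 = (-3 - s) - 5 = -8 - s)
k(W, t) = -7 + 4*W
V(d) = 3 + d
k(-12, -10)*V(L(-4, -4)) + (-33 + 53) = (-7 + 4*(-12))*(3 + (-8 - 1*(-4))) + (-33 + 53) = (-7 - 48)*(3 + (-8 + 4)) + 20 = -55*(3 - 4) + 20 = -55*(-1) + 20 = 55 + 20 = 75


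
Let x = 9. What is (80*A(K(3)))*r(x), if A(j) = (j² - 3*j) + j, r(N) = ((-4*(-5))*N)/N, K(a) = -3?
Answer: 24000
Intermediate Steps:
r(N) = 20 (r(N) = (20*N)/N = 20)
A(j) = j² - 2*j
(80*A(K(3)))*r(x) = (80*(-3*(-2 - 3)))*20 = (80*(-3*(-5)))*20 = (80*15)*20 = 1200*20 = 24000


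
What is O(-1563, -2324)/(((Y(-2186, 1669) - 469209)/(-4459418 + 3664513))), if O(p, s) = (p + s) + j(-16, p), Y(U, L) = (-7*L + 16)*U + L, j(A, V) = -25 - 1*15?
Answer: 445941705/3576646 ≈ 124.68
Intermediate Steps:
j(A, V) = -40 (j(A, V) = -25 - 15 = -40)
Y(U, L) = L + U*(16 - 7*L) (Y(U, L) = (16 - 7*L)*U + L = U*(16 - 7*L) + L = L + U*(16 - 7*L))
O(p, s) = -40 + p + s (O(p, s) = (p + s) - 40 = -40 + p + s)
O(-1563, -2324)/(((Y(-2186, 1669) - 469209)/(-4459418 + 3664513))) = (-40 - 1563 - 2324)/((((1669 + 16*(-2186) - 7*1669*(-2186)) - 469209)/(-4459418 + 3664513))) = -3927*(-794905/((1669 - 34976 + 25539038) - 469209)) = -3927*(-794905/(25505731 - 469209)) = -3927/(25036522*(-1/794905)) = -3927/(-25036522/794905) = -3927*(-794905/25036522) = 445941705/3576646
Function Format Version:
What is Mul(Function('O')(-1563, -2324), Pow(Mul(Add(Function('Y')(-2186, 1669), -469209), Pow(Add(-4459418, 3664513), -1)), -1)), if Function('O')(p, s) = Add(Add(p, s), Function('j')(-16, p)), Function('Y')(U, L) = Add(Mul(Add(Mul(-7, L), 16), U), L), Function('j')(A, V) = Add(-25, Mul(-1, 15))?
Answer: Rational(445941705, 3576646) ≈ 124.68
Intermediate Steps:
Function('j')(A, V) = -40 (Function('j')(A, V) = Add(-25, -15) = -40)
Function('Y')(U, L) = Add(L, Mul(U, Add(16, Mul(-7, L)))) (Function('Y')(U, L) = Add(Mul(Add(16, Mul(-7, L)), U), L) = Add(Mul(U, Add(16, Mul(-7, L))), L) = Add(L, Mul(U, Add(16, Mul(-7, L)))))
Function('O')(p, s) = Add(-40, p, s) (Function('O')(p, s) = Add(Add(p, s), -40) = Add(-40, p, s))
Mul(Function('O')(-1563, -2324), Pow(Mul(Add(Function('Y')(-2186, 1669), -469209), Pow(Add(-4459418, 3664513), -1)), -1)) = Mul(Add(-40, -1563, -2324), Pow(Mul(Add(Add(1669, Mul(16, -2186), Mul(-7, 1669, -2186)), -469209), Pow(Add(-4459418, 3664513), -1)), -1)) = Mul(-3927, Pow(Mul(Add(Add(1669, -34976, 25539038), -469209), Pow(-794905, -1)), -1)) = Mul(-3927, Pow(Mul(Add(25505731, -469209), Rational(-1, 794905)), -1)) = Mul(-3927, Pow(Mul(25036522, Rational(-1, 794905)), -1)) = Mul(-3927, Pow(Rational(-25036522, 794905), -1)) = Mul(-3927, Rational(-794905, 25036522)) = Rational(445941705, 3576646)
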